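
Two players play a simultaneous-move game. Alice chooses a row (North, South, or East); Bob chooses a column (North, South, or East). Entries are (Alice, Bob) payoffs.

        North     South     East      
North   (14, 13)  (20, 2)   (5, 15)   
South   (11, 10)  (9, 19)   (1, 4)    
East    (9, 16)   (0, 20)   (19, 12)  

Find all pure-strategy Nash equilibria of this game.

Find each player's best response to every opponent strategy; NE are the intersections.
Alice's best responses — vs North: North (payoff 14); vs South: North (payoff 20); vs East: East (payoff 19).
Bob's best responses — vs North: East (payoff 15); vs South: South (payoff 19); vs East: South (payoff 20).
No cell has both players best-responding. For instance, Alice's best reply to South is North, but against North Bob prefers East over South.

None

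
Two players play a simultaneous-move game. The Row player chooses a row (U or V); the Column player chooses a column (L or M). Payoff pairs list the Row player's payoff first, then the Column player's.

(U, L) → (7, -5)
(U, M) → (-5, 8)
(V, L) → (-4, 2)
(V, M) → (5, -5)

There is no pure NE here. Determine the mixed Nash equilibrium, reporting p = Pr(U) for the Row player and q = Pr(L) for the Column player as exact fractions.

p = 7/20, q = 10/21

Each player's mixing probability is pinned down by making the *other* player indifferent.
The Column player indifferent between L and M: p·(-5) + (1−p)·2 = p·8 + (1−p)·(-5) ⟹ 2 + (-7)p = (-5) + 13p ⟹ p = 7/20.
The Row player indifferent between U and V: q·7 + (1−q)·(-5) = q·(-4) + (1−q)·5 ⟹ (-5) + 12q = 5 + (-9)q ⟹ q = 10/21.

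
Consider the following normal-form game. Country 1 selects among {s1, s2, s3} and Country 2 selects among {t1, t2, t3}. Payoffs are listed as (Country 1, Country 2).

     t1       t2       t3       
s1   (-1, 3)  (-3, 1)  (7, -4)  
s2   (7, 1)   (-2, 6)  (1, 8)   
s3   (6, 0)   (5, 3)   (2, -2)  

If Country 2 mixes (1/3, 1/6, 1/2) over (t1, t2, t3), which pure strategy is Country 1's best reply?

Compute Country 1's expected payoff from each pure strategy against the given mix.
s1: (1/3)·(-1) + (1/6)·(-3) + (1/2)·7 = 8/3
s2: (1/3)·7 + (1/6)·(-2) + (1/2)·1 = 5/2
s3: (1/3)·6 + (1/6)·5 + (1/2)·2 = 23/6
Highest expected payoff is 23/6, from s3.

s3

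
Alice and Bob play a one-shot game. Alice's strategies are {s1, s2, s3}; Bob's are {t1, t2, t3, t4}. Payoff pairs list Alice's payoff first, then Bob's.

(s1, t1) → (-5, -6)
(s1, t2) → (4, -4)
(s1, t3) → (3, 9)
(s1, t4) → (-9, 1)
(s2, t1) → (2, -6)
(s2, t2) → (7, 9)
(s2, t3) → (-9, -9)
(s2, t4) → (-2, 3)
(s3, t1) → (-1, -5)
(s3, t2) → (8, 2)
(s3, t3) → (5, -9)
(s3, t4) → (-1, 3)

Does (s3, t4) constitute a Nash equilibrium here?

Holding Bob at t4: Alice gets -1 from s3, versus -9 from s1, -2 from s2. No profitable deviation for Alice.
Holding Alice at s3: Bob gets 3 from t4, versus -5 from t1, 2 from t2, -9 from t3. No profitable deviation for Bob either.

Yes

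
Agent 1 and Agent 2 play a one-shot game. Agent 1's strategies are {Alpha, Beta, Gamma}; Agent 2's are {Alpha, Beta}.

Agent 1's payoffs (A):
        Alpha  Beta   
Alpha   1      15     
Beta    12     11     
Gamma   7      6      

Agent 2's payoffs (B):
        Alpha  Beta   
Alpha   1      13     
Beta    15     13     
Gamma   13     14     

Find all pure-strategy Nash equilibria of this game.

A profile is a Nash equilibrium when each player is best-responding to the other.
Agent 1's best responses — vs Alpha: Beta (payoff 12); vs Beta: Alpha (payoff 15).
Agent 2's best responses — vs Alpha: Beta (payoff 13); vs Beta: Alpha (payoff 15); vs Gamma: Beta (payoff 14).
Mutual best responses occur at (Alpha, Beta) and (Beta, Alpha); at each, neither player gains by switching.

(Alpha, Beta) and (Beta, Alpha)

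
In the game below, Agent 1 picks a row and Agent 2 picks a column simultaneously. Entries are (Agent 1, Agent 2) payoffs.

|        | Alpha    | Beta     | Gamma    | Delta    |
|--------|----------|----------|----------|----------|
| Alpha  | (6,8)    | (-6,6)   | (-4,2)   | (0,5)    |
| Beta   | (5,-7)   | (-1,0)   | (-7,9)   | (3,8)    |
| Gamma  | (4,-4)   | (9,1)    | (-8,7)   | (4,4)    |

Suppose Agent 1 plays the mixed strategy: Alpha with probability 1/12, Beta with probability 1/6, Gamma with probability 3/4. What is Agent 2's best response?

Agent 2's best reply maximizes expected payoff against the mix.
Alpha: (1/12)·8 + (1/6)·(-7) + (3/4)·(-4) = -7/2
Beta: (1/12)·6 + (1/6)·0 + (3/4)·1 = 5/4
Gamma: (1/12)·2 + (1/6)·9 + (3/4)·7 = 83/12
Delta: (1/12)·5 + (1/6)·8 + (3/4)·4 = 19/4
Highest expected payoff is 83/12, from Gamma.

Gamma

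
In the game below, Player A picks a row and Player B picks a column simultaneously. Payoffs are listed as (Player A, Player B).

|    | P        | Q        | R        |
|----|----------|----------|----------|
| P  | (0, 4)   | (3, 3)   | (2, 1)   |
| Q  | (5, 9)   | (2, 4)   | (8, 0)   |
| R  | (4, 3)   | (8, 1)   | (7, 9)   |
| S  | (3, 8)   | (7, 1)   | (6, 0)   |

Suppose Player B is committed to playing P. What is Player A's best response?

With Player B fixed at P, Player A's payoffs are: P → 0, Q → 5, R → 4, S → 3.
The maximum is 5, achieved by Q.

Q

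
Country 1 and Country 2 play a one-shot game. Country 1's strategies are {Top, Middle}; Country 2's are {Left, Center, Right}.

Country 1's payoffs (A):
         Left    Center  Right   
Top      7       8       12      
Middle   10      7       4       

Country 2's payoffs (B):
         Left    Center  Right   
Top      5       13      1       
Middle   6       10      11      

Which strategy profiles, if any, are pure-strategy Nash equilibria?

(Top, Center)

Find each player's best response to every opponent strategy; NE are the intersections.
Country 1's best responses — vs Left: Middle (payoff 10); vs Center: Top (payoff 8); vs Right: Top (payoff 12).
Country 2's best responses — vs Top: Center (payoff 13); vs Middle: Right (payoff 11).
The only mutual best response is (Top, Center); neither player gains by switching there.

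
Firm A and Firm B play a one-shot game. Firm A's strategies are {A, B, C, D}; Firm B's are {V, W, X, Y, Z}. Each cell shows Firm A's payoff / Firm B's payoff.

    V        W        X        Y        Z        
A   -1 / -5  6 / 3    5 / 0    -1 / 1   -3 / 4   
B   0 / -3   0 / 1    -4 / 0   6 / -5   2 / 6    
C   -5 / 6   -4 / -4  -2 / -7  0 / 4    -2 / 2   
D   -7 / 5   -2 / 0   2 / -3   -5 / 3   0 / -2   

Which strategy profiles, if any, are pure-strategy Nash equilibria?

(B, Z)

Check mutual best responses: a cell is a NE iff neither player can gain by unilaterally deviating.
Firm A's best responses — vs V: B (payoff 0); vs W: A (payoff 6); vs X: A (payoff 5); vs Y: B (payoff 6); vs Z: B (payoff 2).
Firm B's best responses — vs A: Z (payoff 4); vs B: Z (payoff 6); vs C: V (payoff 6); vs D: V (payoff 5).
The only mutual best response is (B, Z); neither player gains by switching there.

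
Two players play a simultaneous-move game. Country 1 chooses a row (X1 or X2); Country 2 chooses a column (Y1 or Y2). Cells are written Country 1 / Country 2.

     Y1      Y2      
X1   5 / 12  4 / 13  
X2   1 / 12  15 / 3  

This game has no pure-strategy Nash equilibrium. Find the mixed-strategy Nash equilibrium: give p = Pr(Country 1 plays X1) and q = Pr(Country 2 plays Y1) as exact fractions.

p = 9/10, q = 11/15

Each player's mixing probability is pinned down by making the *other* player indifferent.
Country 2 indifferent between Y1 and Y2: p·12 + (1−p)·12 = p·13 + (1−p)·3 ⟹ 12 + 0p = 3 + 10p ⟹ p = 9/10.
Country 1 indifferent between X1 and X2: q·5 + (1−q)·4 = q·1 + (1−q)·15 ⟹ 4 + 1q = 15 + (-14)q ⟹ q = 11/15.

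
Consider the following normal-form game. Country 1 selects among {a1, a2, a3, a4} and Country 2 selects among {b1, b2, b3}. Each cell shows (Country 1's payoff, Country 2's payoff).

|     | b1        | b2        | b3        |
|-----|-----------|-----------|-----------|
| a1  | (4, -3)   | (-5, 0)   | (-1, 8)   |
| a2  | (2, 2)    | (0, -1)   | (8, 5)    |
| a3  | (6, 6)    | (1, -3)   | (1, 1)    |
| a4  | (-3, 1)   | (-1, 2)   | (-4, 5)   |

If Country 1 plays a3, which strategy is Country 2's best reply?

b1

With Country 1 fixed at a3, Country 2's payoffs are: b1 → 6, b2 → -3, b3 → 1.
The maximum is 6, achieved by b1.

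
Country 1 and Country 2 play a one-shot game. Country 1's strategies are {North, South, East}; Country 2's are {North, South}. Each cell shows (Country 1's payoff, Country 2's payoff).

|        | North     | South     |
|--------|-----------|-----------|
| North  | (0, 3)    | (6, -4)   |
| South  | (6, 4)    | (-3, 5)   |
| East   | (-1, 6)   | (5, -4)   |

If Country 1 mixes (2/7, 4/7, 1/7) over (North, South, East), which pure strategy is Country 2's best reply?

Compute Country 2's expected payoff from each pure strategy against the given mix.
North: (2/7)·3 + (4/7)·4 + (1/7)·6 = 4
South: (2/7)·(-4) + (4/7)·5 + (1/7)·(-4) = 8/7
Highest expected payoff is 4, from North.

North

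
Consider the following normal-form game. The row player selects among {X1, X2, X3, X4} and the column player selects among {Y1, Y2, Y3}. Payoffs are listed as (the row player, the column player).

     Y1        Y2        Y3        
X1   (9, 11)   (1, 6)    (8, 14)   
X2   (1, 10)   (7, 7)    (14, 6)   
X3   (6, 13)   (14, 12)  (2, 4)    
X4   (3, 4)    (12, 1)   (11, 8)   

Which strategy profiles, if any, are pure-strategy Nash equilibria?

There is no pure-strategy Nash equilibrium

A profile is a Nash equilibrium when each player is best-responding to the other.
The row player's best responses — vs Y1: X1 (payoff 9); vs Y2: X3 (payoff 14); vs Y3: X2 (payoff 14).
The column player's best responses — vs X1: Y3 (payoff 14); vs X2: Y1 (payoff 10); vs X3: Y1 (payoff 13); vs X4: Y3 (payoff 8).
No cell has both players best-responding. For instance, the row player's best reply to Y2 is X3, but against X3 the column player prefers Y1 over Y2.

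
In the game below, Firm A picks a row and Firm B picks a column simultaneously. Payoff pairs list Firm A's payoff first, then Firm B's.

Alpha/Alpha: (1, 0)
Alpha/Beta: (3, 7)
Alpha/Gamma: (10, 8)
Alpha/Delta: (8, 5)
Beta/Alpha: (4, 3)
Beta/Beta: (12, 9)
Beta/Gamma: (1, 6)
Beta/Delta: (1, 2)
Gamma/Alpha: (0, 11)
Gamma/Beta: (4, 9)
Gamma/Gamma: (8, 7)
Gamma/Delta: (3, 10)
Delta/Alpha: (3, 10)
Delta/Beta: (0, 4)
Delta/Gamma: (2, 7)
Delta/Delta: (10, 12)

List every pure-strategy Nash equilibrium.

(Alpha, Gamma), (Beta, Beta), and (Delta, Delta)

Find each player's best response to every opponent strategy; NE are the intersections.
Firm A's best responses — vs Alpha: Beta (payoff 4); vs Beta: Beta (payoff 12); vs Gamma: Alpha (payoff 10); vs Delta: Delta (payoff 10).
Firm B's best responses — vs Alpha: Gamma (payoff 8); vs Beta: Beta (payoff 9); vs Gamma: Alpha (payoff 11); vs Delta: Delta (payoff 12).
Mutual best responses occur at (Alpha, Gamma), (Beta, Beta), and (Delta, Delta); at each, neither player gains by switching.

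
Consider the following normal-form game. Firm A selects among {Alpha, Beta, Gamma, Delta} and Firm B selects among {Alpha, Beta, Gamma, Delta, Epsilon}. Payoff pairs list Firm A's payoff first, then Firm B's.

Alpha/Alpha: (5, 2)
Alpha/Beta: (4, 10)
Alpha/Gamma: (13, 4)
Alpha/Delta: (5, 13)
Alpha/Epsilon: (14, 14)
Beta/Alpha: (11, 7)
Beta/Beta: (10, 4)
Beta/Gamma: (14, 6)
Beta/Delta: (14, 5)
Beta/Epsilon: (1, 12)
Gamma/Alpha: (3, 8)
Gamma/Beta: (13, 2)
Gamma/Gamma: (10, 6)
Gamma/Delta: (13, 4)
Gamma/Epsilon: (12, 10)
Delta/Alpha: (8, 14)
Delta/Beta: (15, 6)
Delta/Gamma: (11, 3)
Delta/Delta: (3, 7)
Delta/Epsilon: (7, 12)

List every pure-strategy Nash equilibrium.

(Alpha, Epsilon)

Check mutual best responses: a cell is a NE iff neither player can gain by unilaterally deviating.
Firm A's best responses — vs Alpha: Beta (payoff 11); vs Beta: Delta (payoff 15); vs Gamma: Beta (payoff 14); vs Delta: Beta (payoff 14); vs Epsilon: Alpha (payoff 14).
Firm B's best responses — vs Alpha: Epsilon (payoff 14); vs Beta: Epsilon (payoff 12); vs Gamma: Epsilon (payoff 10); vs Delta: Alpha (payoff 14).
The only mutual best response is (Alpha, Epsilon); neither player gains by switching there.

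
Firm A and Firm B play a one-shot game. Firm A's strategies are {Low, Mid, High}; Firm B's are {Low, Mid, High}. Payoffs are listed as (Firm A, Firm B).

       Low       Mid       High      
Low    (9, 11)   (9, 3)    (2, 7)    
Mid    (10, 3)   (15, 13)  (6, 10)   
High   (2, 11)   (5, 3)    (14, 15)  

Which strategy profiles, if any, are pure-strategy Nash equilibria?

Check mutual best responses: a cell is a NE iff neither player can gain by unilaterally deviating.
Firm A's best responses — vs Low: Mid (payoff 10); vs Mid: Mid (payoff 15); vs High: High (payoff 14).
Firm B's best responses — vs Low: Low (payoff 11); vs Mid: Mid (payoff 13); vs High: High (payoff 15).
Mutual best responses occur at (Mid, Mid) and (High, High); at each, neither player gains by switching.

(Mid, Mid) and (High, High)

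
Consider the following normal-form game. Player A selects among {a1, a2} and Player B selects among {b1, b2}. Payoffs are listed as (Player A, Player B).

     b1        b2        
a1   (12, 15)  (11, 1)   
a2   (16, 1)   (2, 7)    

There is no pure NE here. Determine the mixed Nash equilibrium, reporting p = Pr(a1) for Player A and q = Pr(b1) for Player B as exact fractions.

In a mixed NE each player is indifferent between their pure strategies, so the opponent's mix sets the indifference.
Player B indifferent between b1 and b2: p·15 + (1−p)·1 = p·1 + (1−p)·7 ⟹ 1 + 14p = 7 + (-6)p ⟹ p = 3/10.
Player A indifferent between a1 and a2: q·12 + (1−q)·11 = q·16 + (1−q)·2 ⟹ 11 + 1q = 2 + 14q ⟹ q = 9/13.

p = 3/10, q = 9/13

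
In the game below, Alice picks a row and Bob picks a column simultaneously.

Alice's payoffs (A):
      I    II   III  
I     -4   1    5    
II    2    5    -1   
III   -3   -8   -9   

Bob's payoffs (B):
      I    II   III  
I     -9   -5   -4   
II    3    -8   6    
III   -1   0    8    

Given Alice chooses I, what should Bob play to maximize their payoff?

With Alice fixed at I, Bob's payoffs are: I → -9, II → -5, III → -4.
The maximum is -4, achieved by III.

III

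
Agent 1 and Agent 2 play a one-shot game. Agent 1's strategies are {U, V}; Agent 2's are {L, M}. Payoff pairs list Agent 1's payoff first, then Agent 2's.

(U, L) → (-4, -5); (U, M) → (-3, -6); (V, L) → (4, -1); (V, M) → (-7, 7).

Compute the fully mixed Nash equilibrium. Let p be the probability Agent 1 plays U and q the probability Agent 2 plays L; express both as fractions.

Each player's mixing probability is pinned down by making the *other* player indifferent.
Agent 2 indifferent between L and M: p·(-5) + (1−p)·(-1) = p·(-6) + (1−p)·7 ⟹ (-1) + (-4)p = 7 + (-13)p ⟹ p = 8/9.
Agent 1 indifferent between U and V: q·(-4) + (1−q)·(-3) = q·4 + (1−q)·(-7) ⟹ (-3) + (-1)q = (-7) + 11q ⟹ q = 1/3.

p = 8/9, q = 1/3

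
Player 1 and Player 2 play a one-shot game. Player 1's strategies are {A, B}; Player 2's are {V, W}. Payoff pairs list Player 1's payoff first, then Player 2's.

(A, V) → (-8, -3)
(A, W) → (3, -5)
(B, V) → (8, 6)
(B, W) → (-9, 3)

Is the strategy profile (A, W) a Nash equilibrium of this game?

Holding Player 2 at W: Player 1 gets 3 from A, versus -9 from B. No profitable deviation for Player 1.
Holding Player 1 at A: Player 2 gets -5 from W but could get -3 by switching to V. Player 2 has a profitable deviation.

No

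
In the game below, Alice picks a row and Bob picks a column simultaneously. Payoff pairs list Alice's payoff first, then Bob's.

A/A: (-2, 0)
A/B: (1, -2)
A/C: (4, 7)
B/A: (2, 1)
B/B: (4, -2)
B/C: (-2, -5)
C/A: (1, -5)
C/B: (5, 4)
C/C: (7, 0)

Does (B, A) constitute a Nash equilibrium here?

Holding Bob at A: Alice gets 2 from B, versus -2 from A, 1 from C. No profitable deviation for Alice.
Holding Alice at B: Bob gets 1 from A, versus -2 from B, -5 from C. No profitable deviation for Bob either.

Yes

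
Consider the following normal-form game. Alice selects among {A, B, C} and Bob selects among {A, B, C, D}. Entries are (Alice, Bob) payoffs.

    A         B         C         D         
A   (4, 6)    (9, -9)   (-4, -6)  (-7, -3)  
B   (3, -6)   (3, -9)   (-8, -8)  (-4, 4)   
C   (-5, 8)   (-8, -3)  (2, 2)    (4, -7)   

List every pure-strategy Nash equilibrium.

Check mutual best responses: a cell is a NE iff neither player can gain by unilaterally deviating.
Alice's best responses — vs A: A (payoff 4); vs B: A (payoff 9); vs C: C (payoff 2); vs D: C (payoff 4).
Bob's best responses — vs A: A (payoff 6); vs B: D (payoff 4); vs C: A (payoff 8).
The only mutual best response is (A, A); neither player gains by switching there.

(A, A)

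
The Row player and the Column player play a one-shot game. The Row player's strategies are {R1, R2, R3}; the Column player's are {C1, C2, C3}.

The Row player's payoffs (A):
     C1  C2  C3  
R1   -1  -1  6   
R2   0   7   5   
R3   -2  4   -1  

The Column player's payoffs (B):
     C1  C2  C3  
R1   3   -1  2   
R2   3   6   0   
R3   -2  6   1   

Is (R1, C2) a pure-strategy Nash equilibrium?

Holding the Column player at C2: the Row player gets -1 from R1 but could get 7 by switching to R2. The Row player has a profitable deviation.

No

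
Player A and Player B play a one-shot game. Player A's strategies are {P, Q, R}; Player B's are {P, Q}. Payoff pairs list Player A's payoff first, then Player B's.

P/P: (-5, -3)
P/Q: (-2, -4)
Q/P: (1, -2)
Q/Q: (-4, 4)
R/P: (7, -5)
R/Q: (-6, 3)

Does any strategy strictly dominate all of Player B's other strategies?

None

Check whether one of Player B's strategies beats all alternatives regardless of what the opponent does.
P is not dominant: against Q, Q gives 4 > -2.
Q is not dominant: against P, P gives -3 > -4.
No single strategy is best against every opponent action.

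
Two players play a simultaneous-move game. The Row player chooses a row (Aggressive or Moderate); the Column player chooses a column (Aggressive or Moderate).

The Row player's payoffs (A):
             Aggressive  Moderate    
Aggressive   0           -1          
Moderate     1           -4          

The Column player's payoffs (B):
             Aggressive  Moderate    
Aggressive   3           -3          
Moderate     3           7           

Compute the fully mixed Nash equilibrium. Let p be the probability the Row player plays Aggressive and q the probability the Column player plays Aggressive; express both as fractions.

p = 2/5, q = 3/4

In a mixed NE each player is indifferent between their pure strategies, so the opponent's mix sets the indifference.
The Column player indifferent between Aggressive and Moderate: p·3 + (1−p)·3 = p·(-3) + (1−p)·7 ⟹ 3 + 0p = 7 + (-10)p ⟹ p = 2/5.
The Row player indifferent between Aggressive and Moderate: q·0 + (1−q)·(-1) = q·1 + (1−q)·(-4) ⟹ (-1) + 1q = (-4) + 5q ⟹ q = 3/4.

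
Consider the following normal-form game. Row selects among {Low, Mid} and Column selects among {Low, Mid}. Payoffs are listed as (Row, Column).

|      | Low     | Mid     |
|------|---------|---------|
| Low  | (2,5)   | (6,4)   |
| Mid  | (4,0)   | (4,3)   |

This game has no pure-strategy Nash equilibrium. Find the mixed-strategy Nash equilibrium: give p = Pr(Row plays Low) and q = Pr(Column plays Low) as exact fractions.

In a mixed NE each player is indifferent between their pure strategies, so the opponent's mix sets the indifference.
Column indifferent between Low and Mid: p·5 + (1−p)·0 = p·4 + (1−p)·3 ⟹ 0 + 5p = 3 + 1p ⟹ p = 3/4.
Row indifferent between Low and Mid: q·2 + (1−q)·6 = q·4 + (1−q)·4 ⟹ 6 + (-4)q = 4 + 0q ⟹ q = 1/2.

p = 3/4, q = 1/2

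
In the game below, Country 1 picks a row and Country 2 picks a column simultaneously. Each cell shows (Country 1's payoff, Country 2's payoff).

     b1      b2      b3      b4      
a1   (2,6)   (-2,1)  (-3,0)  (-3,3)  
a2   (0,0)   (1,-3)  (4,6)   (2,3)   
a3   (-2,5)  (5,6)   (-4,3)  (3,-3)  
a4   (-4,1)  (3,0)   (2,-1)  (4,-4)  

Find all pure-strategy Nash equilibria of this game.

A profile is a Nash equilibrium when each player is best-responding to the other.
Country 1's best responses — vs b1: a1 (payoff 2); vs b2: a3 (payoff 5); vs b3: a2 (payoff 4); vs b4: a4 (payoff 4).
Country 2's best responses — vs a1: b1 (payoff 6); vs a2: b3 (payoff 6); vs a3: b2 (payoff 6); vs a4: b1 (payoff 1).
Mutual best responses occur at (a1, b1), (a2, b3), and (a3, b2); at each, neither player gains by switching.

(a1, b1), (a2, b3), and (a3, b2)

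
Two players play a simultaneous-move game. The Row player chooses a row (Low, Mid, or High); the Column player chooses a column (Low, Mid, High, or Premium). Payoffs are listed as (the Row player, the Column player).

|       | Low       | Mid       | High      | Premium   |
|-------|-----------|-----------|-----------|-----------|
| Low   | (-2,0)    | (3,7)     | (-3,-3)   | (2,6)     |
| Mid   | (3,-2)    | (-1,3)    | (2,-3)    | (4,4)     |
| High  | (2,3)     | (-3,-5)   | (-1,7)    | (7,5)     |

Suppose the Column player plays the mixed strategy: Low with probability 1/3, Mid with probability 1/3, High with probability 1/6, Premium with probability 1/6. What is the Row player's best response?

Compute the Row player's expected payoff from each pure strategy against the given mix.
Low: (1/3)·(-2) + (1/3)·3 + (1/6)·(-3) + (1/6)·2 = 1/6
Mid: (1/3)·3 + (1/3)·(-1) + (1/6)·2 + (1/6)·4 = 5/3
High: (1/3)·2 + (1/3)·(-3) + (1/6)·(-1) + (1/6)·7 = 2/3
Highest expected payoff is 5/3, from Mid.

Mid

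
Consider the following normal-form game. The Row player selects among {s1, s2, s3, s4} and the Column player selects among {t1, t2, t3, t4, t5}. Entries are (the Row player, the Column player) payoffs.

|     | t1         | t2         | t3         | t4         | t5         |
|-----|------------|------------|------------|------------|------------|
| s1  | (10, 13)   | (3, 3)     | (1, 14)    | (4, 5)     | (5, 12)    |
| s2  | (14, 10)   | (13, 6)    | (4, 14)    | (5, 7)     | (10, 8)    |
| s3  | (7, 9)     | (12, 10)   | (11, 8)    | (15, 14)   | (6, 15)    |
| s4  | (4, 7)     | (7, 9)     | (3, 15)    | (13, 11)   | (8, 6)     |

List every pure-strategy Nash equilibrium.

There is no pure-strategy Nash equilibrium

A profile is a Nash equilibrium when each player is best-responding to the other.
The Row player's best responses — vs t1: s2 (payoff 14); vs t2: s2 (payoff 13); vs t3: s3 (payoff 11); vs t4: s3 (payoff 15); vs t5: s2 (payoff 10).
The Column player's best responses — vs s1: t3 (payoff 14); vs s2: t3 (payoff 14); vs s3: t5 (payoff 15); vs s4: t3 (payoff 15).
No cell has both players best-responding. For instance, the Row player's best reply to t4 is s3, but against s3 the Column player prefers t5 over t4.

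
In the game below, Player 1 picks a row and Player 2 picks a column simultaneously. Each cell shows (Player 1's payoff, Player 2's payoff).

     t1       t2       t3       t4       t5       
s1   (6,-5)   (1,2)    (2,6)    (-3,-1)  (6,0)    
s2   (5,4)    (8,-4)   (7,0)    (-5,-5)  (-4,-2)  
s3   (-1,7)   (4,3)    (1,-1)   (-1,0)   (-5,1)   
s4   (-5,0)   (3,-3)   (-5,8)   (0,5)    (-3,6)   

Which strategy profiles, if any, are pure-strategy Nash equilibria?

No pure-strategy Nash equilibrium

A profile is a Nash equilibrium when each player is best-responding to the other.
Player 1's best responses — vs t1: s1 (payoff 6); vs t2: s2 (payoff 8); vs t3: s2 (payoff 7); vs t4: s4 (payoff 0); vs t5: s1 (payoff 6).
Player 2's best responses — vs s1: t3 (payoff 6); vs s2: t1 (payoff 4); vs s3: t1 (payoff 7); vs s4: t3 (payoff 8).
No cell has both players best-responding. For instance, Player 1's best reply to t1 is s1, but against s1 Player 2 prefers t3 over t1.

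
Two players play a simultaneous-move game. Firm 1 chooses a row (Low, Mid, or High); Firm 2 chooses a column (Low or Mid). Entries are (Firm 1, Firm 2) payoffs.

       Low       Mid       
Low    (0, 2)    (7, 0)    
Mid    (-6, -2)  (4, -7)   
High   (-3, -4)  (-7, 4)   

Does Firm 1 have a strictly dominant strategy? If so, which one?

Low

A strategy is strictly dominant if it gives Firm 1 a strictly higher payoff than every other strategy, against every choice by the opponent.
Low strictly dominates: vs Low: 0 > each of {-6, -3}; vs Mid: 7 > each of {4, -7}.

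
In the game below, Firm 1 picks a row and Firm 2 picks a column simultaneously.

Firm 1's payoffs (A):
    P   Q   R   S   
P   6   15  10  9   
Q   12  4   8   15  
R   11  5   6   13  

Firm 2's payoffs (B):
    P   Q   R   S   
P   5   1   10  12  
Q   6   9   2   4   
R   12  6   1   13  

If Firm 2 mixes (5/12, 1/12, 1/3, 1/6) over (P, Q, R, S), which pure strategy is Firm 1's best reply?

Compute Firm 1's expected payoff from each pure strategy against the given mix.
P: (5/12)·6 + (1/12)·15 + (1/3)·10 + (1/6)·9 = 103/12
Q: (5/12)·12 + (1/12)·4 + (1/3)·8 + (1/6)·15 = 21/2
R: (5/12)·11 + (1/12)·5 + (1/3)·6 + (1/6)·13 = 55/6
Highest expected payoff is 21/2, from Q.

Q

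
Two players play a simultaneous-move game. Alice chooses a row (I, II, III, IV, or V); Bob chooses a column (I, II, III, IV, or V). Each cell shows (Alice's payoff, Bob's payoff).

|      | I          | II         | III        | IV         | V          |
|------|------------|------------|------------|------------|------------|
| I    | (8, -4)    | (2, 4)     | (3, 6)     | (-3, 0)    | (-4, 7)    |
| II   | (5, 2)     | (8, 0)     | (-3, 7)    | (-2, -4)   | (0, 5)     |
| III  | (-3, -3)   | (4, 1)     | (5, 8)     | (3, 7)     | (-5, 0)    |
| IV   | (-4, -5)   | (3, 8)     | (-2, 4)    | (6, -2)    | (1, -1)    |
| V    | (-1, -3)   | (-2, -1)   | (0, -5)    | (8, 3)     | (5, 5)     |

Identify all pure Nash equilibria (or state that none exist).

Check mutual best responses: a cell is a NE iff neither player can gain by unilaterally deviating.
Alice's best responses — vs I: I (payoff 8); vs II: II (payoff 8); vs III: III (payoff 5); vs IV: V (payoff 8); vs V: V (payoff 5).
Bob's best responses — vs I: V (payoff 7); vs II: III (payoff 7); vs III: III (payoff 8); vs IV: II (payoff 8); vs V: V (payoff 5).
Mutual best responses occur at (III, III) and (V, V); at each, neither player gains by switching.

(III, III) and (V, V)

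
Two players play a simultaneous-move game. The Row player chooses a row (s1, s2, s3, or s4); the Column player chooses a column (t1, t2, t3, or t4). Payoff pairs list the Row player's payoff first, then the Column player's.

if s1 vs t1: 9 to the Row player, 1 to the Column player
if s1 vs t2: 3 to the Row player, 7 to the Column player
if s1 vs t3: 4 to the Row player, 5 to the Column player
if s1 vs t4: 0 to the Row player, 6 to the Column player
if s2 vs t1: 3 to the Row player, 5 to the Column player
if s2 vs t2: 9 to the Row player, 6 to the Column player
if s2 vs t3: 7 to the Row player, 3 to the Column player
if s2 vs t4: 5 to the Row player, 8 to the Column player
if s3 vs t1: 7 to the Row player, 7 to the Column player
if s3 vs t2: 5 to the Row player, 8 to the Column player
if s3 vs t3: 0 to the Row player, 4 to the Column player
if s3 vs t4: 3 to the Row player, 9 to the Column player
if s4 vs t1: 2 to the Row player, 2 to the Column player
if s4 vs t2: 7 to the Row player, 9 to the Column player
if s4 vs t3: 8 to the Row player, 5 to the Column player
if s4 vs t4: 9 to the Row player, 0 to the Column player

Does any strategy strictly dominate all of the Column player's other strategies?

Check whether one of the Column player's strategies beats all alternatives regardless of what the opponent does.
t1 is not dominant: against s1, t2 gives 7 > 1.
t2 is not dominant: against s2, t4 gives 8 > 6.
t3 is not dominant: against s1, t2 gives 7 > 5.
t4 is not dominant: against s1, t2 gives 7 > 6.
No single strategy is best against every opponent action.

None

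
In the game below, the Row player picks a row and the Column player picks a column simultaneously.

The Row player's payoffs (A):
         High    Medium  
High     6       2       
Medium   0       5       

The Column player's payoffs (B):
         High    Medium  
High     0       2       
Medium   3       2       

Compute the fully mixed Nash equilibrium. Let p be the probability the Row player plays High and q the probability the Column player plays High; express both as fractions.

In a mixed NE each player is indifferent between their pure strategies, so the opponent's mix sets the indifference.
The Column player indifferent between High and Medium: p·0 + (1−p)·3 = p·2 + (1−p)·2 ⟹ 3 + (-3)p = 2 + 0p ⟹ p = 1/3.
The Row player indifferent between High and Medium: q·6 + (1−q)·2 = q·0 + (1−q)·5 ⟹ 2 + 4q = 5 + (-5)q ⟹ q = 1/3.

p = 1/3, q = 1/3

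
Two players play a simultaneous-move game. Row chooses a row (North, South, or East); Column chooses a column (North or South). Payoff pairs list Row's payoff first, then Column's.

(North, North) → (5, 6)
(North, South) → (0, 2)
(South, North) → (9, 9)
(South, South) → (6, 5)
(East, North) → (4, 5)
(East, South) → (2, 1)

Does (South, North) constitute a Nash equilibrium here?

Yes

Holding Column at North: Row gets 9 from South, versus 5 from North, 4 from East. No profitable deviation for Row.
Holding Row at South: Column gets 9 from North, versus 5 from South. No profitable deviation for Column either.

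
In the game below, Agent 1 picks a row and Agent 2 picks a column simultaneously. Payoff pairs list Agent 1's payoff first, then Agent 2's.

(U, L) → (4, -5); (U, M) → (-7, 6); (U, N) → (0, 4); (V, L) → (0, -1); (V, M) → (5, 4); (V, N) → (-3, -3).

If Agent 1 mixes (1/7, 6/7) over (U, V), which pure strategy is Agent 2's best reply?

M

Agent 2's best reply maximizes expected payoff against the mix.
L: (1/7)·(-5) + (6/7)·(-1) = -11/7
M: (1/7)·6 + (6/7)·4 = 30/7
N: (1/7)·4 + (6/7)·(-3) = -2
Highest expected payoff is 30/7, from M.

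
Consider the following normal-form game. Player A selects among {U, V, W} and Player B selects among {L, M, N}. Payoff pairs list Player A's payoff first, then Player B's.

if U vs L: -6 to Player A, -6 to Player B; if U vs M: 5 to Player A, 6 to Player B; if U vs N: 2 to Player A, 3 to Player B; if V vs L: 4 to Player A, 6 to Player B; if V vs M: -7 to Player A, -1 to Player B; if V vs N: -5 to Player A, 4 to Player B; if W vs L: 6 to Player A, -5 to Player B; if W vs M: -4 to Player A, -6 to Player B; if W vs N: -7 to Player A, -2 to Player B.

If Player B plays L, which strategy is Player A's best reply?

W

With Player B fixed at L, Player A's payoffs are: U → -6, V → 4, W → 6.
The maximum is 6, achieved by W.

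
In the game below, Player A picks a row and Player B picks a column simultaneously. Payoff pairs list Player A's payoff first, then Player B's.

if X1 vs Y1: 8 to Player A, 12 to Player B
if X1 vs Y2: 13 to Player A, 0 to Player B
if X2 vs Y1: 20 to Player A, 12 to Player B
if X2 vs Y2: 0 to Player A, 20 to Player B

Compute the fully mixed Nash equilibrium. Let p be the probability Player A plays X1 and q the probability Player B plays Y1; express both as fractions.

Each player's mixing probability is pinned down by making the *other* player indifferent.
Player B indifferent between Y1 and Y2: p·12 + (1−p)·12 = p·0 + (1−p)·20 ⟹ 12 + 0p = 20 + (-20)p ⟹ p = 2/5.
Player A indifferent between X1 and X2: q·8 + (1−q)·13 = q·20 + (1−q)·0 ⟹ 13 + (-5)q = 0 + 20q ⟹ q = 13/25.

p = 2/5, q = 13/25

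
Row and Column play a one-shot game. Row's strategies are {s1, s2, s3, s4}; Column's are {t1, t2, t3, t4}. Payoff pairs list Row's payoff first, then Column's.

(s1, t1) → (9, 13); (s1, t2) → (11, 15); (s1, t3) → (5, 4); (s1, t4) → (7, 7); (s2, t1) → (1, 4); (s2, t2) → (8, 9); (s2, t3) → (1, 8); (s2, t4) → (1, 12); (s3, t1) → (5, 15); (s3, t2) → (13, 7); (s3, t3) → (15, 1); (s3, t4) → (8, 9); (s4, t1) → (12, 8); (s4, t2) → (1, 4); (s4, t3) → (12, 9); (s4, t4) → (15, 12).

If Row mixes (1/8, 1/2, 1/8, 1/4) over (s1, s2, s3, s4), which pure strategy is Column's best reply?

Compute Column's expected payoff from each pure strategy against the given mix.
t1: (1/8)·13 + (1/2)·4 + (1/8)·15 + (1/4)·8 = 15/2
t2: (1/8)·15 + (1/2)·9 + (1/8)·7 + (1/4)·4 = 33/4
t3: (1/8)·4 + (1/2)·8 + (1/8)·1 + (1/4)·9 = 55/8
t4: (1/8)·7 + (1/2)·12 + (1/8)·9 + (1/4)·12 = 11
Highest expected payoff is 11, from t4.

t4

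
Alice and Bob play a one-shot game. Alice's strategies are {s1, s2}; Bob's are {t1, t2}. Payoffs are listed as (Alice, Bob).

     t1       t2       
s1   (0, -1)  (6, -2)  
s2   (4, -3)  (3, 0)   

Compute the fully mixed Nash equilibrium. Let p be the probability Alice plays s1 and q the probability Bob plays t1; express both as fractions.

p = 3/4, q = 3/7

In a mixed NE each player is indifferent between their pure strategies, so the opponent's mix sets the indifference.
Bob indifferent between t1 and t2: p·(-1) + (1−p)·(-3) = p·(-2) + (1−p)·0 ⟹ (-3) + 2p = 0 + (-2)p ⟹ p = 3/4.
Alice indifferent between s1 and s2: q·0 + (1−q)·6 = q·4 + (1−q)·3 ⟹ 6 + (-6)q = 3 + 1q ⟹ q = 3/7.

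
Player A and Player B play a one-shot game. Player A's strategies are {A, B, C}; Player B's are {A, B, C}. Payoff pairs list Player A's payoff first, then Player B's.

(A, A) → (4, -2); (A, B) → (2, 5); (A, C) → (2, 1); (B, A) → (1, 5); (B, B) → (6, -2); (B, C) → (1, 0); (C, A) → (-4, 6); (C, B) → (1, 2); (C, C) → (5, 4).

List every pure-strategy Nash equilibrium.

Check mutual best responses: a cell is a NE iff neither player can gain by unilaterally deviating.
Player A's best responses — vs A: A (payoff 4); vs B: B (payoff 6); vs C: C (payoff 5).
Player B's best responses — vs A: B (payoff 5); vs B: A (payoff 5); vs C: A (payoff 6).
No cell has both players best-responding. For instance, Player A's best reply to A is A, but against A Player B prefers B over A.

There is no pure-strategy Nash equilibrium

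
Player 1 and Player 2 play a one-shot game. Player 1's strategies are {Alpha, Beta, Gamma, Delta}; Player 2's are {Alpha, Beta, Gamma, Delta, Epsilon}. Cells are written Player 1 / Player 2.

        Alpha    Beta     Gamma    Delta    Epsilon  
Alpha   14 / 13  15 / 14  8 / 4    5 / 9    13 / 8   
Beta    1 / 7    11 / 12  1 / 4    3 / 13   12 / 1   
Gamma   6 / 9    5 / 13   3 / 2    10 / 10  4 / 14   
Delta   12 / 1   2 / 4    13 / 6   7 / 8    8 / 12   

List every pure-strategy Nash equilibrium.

(Alpha, Beta)

Check mutual best responses: a cell is a NE iff neither player can gain by unilaterally deviating.
Player 1's best responses — vs Alpha: Alpha (payoff 14); vs Beta: Alpha (payoff 15); vs Gamma: Delta (payoff 13); vs Delta: Gamma (payoff 10); vs Epsilon: Alpha (payoff 13).
Player 2's best responses — vs Alpha: Beta (payoff 14); vs Beta: Delta (payoff 13); vs Gamma: Epsilon (payoff 14); vs Delta: Epsilon (payoff 12).
The only mutual best response is (Alpha, Beta); neither player gains by switching there.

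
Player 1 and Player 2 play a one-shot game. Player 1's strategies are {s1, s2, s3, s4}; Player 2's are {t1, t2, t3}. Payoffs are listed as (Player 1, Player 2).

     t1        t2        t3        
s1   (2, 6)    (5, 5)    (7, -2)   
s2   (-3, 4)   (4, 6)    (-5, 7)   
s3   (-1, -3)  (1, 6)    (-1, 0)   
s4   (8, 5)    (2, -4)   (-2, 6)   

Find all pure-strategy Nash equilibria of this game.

Check mutual best responses: a cell is a NE iff neither player can gain by unilaterally deviating.
Player 1's best responses — vs t1: s4 (payoff 8); vs t2: s1 (payoff 5); vs t3: s1 (payoff 7).
Player 2's best responses — vs s1: t1 (payoff 6); vs s2: t3 (payoff 7); vs s3: t2 (payoff 6); vs s4: t3 (payoff 6).
No cell has both players best-responding. For instance, Player 1's best reply to t2 is s1, but against s1 Player 2 prefers t1 over t2.

No pure-strategy Nash equilibrium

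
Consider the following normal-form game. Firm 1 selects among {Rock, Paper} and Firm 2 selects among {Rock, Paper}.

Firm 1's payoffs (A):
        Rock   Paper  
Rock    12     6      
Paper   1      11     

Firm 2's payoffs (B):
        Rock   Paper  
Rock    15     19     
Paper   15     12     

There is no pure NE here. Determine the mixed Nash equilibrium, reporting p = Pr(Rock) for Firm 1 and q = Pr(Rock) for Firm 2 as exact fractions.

p = 3/7, q = 5/16

Each player's mixing probability is pinned down by making the *other* player indifferent.
Firm 2 indifferent between Rock and Paper: p·15 + (1−p)·15 = p·19 + (1−p)·12 ⟹ 15 + 0p = 12 + 7p ⟹ p = 3/7.
Firm 1 indifferent between Rock and Paper: q·12 + (1−q)·6 = q·1 + (1−q)·11 ⟹ 6 + 6q = 11 + (-10)q ⟹ q = 5/16.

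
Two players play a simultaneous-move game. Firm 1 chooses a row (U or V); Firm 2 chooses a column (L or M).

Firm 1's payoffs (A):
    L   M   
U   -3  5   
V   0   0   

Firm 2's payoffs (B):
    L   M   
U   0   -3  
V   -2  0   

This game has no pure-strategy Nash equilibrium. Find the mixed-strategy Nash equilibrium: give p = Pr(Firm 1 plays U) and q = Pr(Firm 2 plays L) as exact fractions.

In a mixed NE each player is indifferent between their pure strategies, so the opponent's mix sets the indifference.
Firm 2 indifferent between L and M: p·0 + (1−p)·(-2) = p·(-3) + (1−p)·0 ⟹ (-2) + 2p = 0 + (-3)p ⟹ p = 2/5.
Firm 1 indifferent between U and V: q·(-3) + (1−q)·5 = q·0 + (1−q)·0 ⟹ 5 + (-8)q = 0 + 0q ⟹ q = 5/8.

p = 2/5, q = 5/8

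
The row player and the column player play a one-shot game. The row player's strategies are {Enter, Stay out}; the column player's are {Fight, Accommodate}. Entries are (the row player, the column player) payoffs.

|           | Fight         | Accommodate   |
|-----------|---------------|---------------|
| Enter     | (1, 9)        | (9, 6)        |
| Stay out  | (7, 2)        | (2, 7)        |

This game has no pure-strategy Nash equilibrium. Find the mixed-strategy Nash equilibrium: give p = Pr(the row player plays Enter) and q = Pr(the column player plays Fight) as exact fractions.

In a mixed NE each player is indifferent between their pure strategies, so the opponent's mix sets the indifference.
The column player indifferent between Fight and Accommodate: p·9 + (1−p)·2 = p·6 + (1−p)·7 ⟹ 2 + 7p = 7 + (-1)p ⟹ p = 5/8.
The row player indifferent between Enter and Stay out: q·1 + (1−q)·9 = q·7 + (1−q)·2 ⟹ 9 + (-8)q = 2 + 5q ⟹ q = 7/13.

p = 5/8, q = 7/13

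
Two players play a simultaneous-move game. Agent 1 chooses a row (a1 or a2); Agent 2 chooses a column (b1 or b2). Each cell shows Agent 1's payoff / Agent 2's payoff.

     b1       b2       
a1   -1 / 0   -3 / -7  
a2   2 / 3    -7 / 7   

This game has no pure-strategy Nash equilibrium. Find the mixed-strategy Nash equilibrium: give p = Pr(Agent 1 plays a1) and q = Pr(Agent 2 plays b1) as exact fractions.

In a mixed NE each player is indifferent between their pure strategies, so the opponent's mix sets the indifference.
Agent 2 indifferent between b1 and b2: p·0 + (1−p)·3 = p·(-7) + (1−p)·7 ⟹ 3 + (-3)p = 7 + (-14)p ⟹ p = 4/11.
Agent 1 indifferent between a1 and a2: q·(-1) + (1−q)·(-3) = q·2 + (1−q)·(-7) ⟹ (-3) + 2q = (-7) + 9q ⟹ q = 4/7.

p = 4/11, q = 4/7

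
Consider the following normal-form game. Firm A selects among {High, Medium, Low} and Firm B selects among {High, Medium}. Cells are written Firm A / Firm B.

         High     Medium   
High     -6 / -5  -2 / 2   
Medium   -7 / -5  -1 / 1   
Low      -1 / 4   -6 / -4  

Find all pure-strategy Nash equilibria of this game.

(Medium, Medium) and (Low, High)

Find each player's best response to every opponent strategy; NE are the intersections.
Firm A's best responses — vs High: Low (payoff -1); vs Medium: Medium (payoff -1).
Firm B's best responses — vs High: Medium (payoff 2); vs Medium: Medium (payoff 1); vs Low: High (payoff 4).
Mutual best responses occur at (Medium, Medium) and (Low, High); at each, neither player gains by switching.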